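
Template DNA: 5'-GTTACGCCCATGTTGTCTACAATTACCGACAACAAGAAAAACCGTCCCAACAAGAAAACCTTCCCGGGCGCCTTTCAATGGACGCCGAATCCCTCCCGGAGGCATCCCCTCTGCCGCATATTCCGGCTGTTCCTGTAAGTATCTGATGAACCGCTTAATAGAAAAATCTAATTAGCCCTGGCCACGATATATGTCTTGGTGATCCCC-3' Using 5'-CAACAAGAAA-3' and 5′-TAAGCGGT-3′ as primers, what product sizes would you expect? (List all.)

The forward primer CAACAAGAAA matches the top strand at positions 30–39, 48–57.
The reverse primer's reverse complement is ACCGCTTA, matching at positions 150–157.
Each forward site pairs with the reverse site to give a product ending at position 157: sizes 128, 110 bp.

128 bp, 110 bp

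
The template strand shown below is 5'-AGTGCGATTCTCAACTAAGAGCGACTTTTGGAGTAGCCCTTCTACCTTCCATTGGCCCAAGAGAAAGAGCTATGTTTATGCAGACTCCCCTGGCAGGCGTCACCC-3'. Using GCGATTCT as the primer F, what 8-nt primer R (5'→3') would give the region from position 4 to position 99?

The product's 3' end on the top strand is position 99.
The reverse primer anneals to the top strand over positions 92–99, i.e. to GGCAGGCG.
Its sequence written 5'→3' is the reverse complement: CGCCTGCC.

5'-CGCCTGCC-3'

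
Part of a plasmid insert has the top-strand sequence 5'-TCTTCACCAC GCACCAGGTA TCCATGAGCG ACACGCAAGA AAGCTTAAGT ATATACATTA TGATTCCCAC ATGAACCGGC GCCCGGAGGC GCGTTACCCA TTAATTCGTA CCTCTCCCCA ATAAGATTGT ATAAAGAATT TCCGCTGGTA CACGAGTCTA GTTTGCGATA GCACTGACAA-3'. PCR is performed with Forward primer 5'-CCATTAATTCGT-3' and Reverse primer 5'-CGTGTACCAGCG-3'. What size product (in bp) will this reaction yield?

Scanning the template, CCATTAATTCGT occurs at positions 98–109; this primer anneals to the bottom strand there with its 3' end pointing downstream.
Reverse complement of the reverse primer: CGCTGGTACACG. This occurs on the top strand at positions 143–154.
Product length = (reverse-primer end) − (forward-primer start) + 1 = 154 − 98 + 1 = 57 bp.

57 bp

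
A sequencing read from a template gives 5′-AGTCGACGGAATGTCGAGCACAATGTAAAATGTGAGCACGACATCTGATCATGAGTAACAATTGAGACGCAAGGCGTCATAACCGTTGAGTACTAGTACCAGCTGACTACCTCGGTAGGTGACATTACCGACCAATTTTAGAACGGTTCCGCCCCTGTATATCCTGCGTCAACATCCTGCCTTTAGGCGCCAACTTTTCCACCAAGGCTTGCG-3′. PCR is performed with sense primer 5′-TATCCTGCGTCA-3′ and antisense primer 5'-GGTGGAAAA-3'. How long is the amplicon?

Forward primer TATCCTGCGTCA is found on the top strand at positions 160–171.
Taking the reverse complement of GGTGGAAAA gives TTTTCCACC, found at positions 195–203 on the template; the primer anneals here to the top strand with its 3' end pointing upstream.
The product runs from position 160 to position 203, so its length is 203 − 160 + 1 = 44 bp.

44 bp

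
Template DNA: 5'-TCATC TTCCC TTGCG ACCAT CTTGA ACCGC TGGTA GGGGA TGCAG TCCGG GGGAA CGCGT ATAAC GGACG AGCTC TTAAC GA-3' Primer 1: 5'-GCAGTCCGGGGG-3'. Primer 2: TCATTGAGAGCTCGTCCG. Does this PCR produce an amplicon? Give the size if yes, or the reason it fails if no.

Primer 2 (TCATTGAGAGCTCGTCCG) does not match the top strand, and its reverse complement CGGACGAGCTCTCAATGA does not match either.
With no annealing site for primer 2, no amplification occurs.

No product — primer 2 has no binding site in the template.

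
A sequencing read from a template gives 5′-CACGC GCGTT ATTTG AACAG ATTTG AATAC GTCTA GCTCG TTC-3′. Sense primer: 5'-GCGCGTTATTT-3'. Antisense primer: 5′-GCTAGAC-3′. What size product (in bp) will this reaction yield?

34 bp

Forward primer GCGCGTTATTT is found on the top strand at positions 4–14.
Reverse complement of the reverse primer: GTCTAGC. This occurs on the top strand at positions 31–37.
The product runs from position 4 to position 37, so its length is 37 − 4 + 1 = 34 bp.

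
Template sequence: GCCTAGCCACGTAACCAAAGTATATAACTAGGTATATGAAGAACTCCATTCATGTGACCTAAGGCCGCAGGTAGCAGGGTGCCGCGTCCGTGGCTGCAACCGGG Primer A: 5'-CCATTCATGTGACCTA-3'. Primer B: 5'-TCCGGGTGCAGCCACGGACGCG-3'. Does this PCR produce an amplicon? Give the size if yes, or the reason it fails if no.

No product — primer B has no binding site in the template.

Primer B (TCCGGGTGCAGCCACGGACGCG) does not match the top strand, and its reverse complement CGCGTCCGTGGCTGCACCCGGA does not match either.
With no annealing site for primer B, no amplification occurs.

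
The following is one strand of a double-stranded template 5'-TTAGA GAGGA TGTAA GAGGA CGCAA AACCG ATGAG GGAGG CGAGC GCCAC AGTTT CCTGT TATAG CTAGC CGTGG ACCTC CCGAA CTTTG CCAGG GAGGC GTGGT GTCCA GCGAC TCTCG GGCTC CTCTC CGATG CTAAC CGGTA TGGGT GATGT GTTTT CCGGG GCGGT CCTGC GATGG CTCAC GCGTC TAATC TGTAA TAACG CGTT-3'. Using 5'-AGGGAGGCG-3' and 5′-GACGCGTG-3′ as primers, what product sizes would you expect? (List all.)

157 bp, 98 bp

The forward primer AGGGAGGCG matches the top strand at positions 34–42, 93–101.
The reverse primer's reverse complement is CACGCGTC, matching at positions 183–190.
Each forward site pairs with the reverse site to give a product ending at position 190: sizes 157, 98 bp.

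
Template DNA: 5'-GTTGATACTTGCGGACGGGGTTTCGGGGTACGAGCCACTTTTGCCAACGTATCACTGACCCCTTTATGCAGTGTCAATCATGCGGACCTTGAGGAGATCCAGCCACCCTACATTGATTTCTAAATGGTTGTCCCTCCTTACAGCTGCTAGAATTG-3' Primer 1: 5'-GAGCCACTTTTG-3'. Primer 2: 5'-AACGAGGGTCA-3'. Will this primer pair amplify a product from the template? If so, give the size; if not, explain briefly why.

No product — primer 2 has no binding site in the template.

Primer 2 (AACGAGGGTCA) does not match the top strand, and its reverse complement TGACCCTCGTT does not match either.
With no annealing site for primer 2, no amplification occurs.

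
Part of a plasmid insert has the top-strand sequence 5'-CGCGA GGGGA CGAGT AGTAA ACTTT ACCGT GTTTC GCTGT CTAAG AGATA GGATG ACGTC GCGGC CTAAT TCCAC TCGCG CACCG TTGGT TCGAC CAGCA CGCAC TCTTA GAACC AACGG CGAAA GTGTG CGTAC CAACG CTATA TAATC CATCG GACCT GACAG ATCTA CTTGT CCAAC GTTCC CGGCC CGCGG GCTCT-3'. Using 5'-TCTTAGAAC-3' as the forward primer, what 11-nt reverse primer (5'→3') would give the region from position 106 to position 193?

5'-GCGGGCCGGGA-3'

The product's 3' end on the top strand is position 193.
The reverse primer anneals to the top strand over positions 183–193, i.e. to TCCCGGCCCGC.
Its sequence written 5'→3' is the reverse complement: GCGGGCCGGGA.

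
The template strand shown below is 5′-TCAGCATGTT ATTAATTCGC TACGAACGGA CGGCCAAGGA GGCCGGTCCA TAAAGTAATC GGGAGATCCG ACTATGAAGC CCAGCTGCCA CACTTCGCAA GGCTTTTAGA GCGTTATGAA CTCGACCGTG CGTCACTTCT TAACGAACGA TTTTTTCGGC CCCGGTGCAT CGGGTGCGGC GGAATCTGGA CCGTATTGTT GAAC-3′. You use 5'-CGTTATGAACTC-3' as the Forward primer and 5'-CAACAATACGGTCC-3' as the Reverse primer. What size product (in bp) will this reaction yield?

The forward primer matches the template at positions 112–123.
Taking the reverse complement of CAACAATACGGTCC gives GGACCGTATTGTTG, found at positions 188–201 on the template; the primer anneals here to the top strand with its 3' end pointing upstream.
Product length = (reverse-primer end) − (forward-primer start) + 1 = 201 − 112 + 1 = 90 bp.

90 bp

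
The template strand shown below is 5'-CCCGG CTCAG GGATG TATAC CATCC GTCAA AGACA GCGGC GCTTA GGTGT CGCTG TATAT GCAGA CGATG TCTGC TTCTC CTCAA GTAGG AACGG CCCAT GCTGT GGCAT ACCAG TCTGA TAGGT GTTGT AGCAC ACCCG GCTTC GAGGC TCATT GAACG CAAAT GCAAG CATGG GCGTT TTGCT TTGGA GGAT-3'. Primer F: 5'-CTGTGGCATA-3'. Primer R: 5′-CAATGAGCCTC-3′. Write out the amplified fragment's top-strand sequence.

5'-CTGTGGCATACCAGTCTGATAGGTGTTGTAGCACACCCGGCTTCGAGGCTCATTG-3'

Forward primer CTGTGGCATA is found on the top strand at positions 102–111.
Reverse complement of the reverse primer: GAGGCTCATTG. This occurs on the top strand at positions 146–156.
The product is the template from position 102 through 156 (55 bp).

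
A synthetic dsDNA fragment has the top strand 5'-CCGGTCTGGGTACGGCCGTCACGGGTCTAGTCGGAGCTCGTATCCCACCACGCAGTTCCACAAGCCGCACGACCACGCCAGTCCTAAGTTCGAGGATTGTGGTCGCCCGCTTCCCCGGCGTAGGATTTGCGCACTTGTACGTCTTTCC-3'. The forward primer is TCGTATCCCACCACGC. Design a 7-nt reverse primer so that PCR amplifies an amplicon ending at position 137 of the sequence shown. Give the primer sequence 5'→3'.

The forward primer binds at positions 38–53; the product's 3' end on the top strand is position 137.
The reverse primer anneals to the top strand over positions 131–137, i.e. to GCACTTG.
Its sequence written 5'→3' is the reverse complement: CAAGTGC.

5'-CAAGTGC-3'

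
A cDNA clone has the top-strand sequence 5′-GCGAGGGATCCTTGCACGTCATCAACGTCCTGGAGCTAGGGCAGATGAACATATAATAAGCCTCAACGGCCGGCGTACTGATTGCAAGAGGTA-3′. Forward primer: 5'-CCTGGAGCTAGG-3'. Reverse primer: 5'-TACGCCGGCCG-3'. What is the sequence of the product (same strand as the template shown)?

Scanning the template, CCTGGAGCTAGG occurs at positions 29–40; this primer anneals to the bottom strand there with its 3' end pointing downstream.
Taking the reverse complement of TACGCCGGCCG gives CGGCCGGCGTA, found at positions 67–77 on the template; the primer anneals here to the top strand with its 3' end pointing upstream.
The product is the template from position 29 through 77 (49 bp).

5'-CCTGGAGCTAGGGCAGATGAACATATAATAAGCCTCAACGGCCGGCGTA-3'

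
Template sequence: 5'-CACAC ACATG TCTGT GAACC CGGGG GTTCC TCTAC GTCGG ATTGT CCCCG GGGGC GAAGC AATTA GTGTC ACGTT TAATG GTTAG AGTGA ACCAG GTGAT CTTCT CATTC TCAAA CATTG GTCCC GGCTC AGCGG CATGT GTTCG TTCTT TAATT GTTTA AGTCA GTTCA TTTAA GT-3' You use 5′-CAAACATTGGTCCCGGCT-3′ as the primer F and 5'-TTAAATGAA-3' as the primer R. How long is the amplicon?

The forward primer matches the template at positions 112–129.
Reverse complement of the reverse primer: TTCATTTAA. This occurs on the top strand at positions 167–175.
Product length = (reverse-primer end) − (forward-primer start) + 1 = 175 − 112 + 1 = 64 bp.

64 bp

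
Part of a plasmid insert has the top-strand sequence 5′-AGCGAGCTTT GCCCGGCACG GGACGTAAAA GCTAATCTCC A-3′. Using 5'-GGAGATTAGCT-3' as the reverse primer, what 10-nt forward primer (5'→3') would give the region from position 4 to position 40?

The reverse primer's reverse complement AGCTAATCTCC matches the template at positions 30–40; the product starts at position 4.
The forward primer is identical to the top strand over positions 4–13: GAGCTTTGCC.

5'-GAGCTTTGCC-3'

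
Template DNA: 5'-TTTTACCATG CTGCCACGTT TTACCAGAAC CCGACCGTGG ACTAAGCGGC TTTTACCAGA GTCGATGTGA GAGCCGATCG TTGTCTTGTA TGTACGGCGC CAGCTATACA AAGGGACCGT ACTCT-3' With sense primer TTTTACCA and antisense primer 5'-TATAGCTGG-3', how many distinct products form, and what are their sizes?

Three products: 108 bp, 90 bp, 58 bp

The forward primer TTTTACCA matches the top strand at positions 1–8, 19–26, 51–58.
The reverse primer's reverse complement is CCAGCTATA, matching at positions 100–108.
Each forward site pairs with the reverse site to give a product ending at position 108: sizes 108, 90, 58 bp.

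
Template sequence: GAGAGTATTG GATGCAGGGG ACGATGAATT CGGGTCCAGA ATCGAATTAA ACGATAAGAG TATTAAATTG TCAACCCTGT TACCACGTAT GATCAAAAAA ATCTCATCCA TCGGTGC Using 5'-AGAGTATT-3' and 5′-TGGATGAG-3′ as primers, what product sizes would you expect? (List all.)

The forward primer AGAGTATT matches the top strand at positions 2–9, 57–64.
The reverse primer's reverse complement is CTCATCCA, matching at positions 103–110.
Each forward site pairs with the reverse site to give a product ending at position 110: sizes 109, 54 bp.

109 bp, 54 bp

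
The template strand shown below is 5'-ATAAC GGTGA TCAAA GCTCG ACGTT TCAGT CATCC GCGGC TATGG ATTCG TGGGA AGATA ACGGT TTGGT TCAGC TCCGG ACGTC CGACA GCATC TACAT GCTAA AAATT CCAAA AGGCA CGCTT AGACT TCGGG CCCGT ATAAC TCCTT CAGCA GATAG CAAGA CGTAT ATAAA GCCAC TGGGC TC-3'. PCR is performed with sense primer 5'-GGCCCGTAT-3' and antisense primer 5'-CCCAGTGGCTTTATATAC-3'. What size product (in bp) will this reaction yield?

51 bp

Forward primer GGCCCGTAT is found on the top strand at positions 134–142.
The reverse primer's reverse complement is GTATATAAAGCCACTGGG, which matches the template at positions 167–184.
The product runs from position 134 to position 184, so its length is 184 − 134 + 1 = 51 bp.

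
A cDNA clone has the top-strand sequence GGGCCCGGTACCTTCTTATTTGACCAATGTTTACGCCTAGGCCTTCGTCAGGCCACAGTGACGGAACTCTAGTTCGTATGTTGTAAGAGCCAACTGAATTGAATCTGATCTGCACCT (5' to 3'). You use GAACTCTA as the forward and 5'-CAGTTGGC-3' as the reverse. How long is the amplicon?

Scanning the template, GAACTCTA occurs at positions 64–71; this primer anneals to the bottom strand there with its 3' end pointing downstream.
The reverse primer's reverse complement is GCCAACTG, which matches the template at positions 89–96.
Amplicon spans positions 64–96: 33 bp.

33 bp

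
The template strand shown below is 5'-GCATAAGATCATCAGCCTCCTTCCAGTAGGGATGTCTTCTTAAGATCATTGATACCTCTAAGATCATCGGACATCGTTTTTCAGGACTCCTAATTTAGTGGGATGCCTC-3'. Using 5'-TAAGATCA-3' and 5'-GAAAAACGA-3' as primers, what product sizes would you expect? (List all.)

79 bp, 42 bp, 24 bp

The forward primer TAAGATCA matches the top strand at positions 4–11, 41–48, 59–66.
The reverse primer's reverse complement is TCGTTTTTC, matching at positions 74–82.
Each forward site pairs with the reverse site to give a product ending at position 82: sizes 79, 42, 24 bp.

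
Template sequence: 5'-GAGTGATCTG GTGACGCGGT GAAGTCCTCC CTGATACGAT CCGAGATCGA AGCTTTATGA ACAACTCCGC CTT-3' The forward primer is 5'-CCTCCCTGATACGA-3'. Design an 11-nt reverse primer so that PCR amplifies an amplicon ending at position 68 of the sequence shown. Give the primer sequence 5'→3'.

The forward primer binds at positions 26–39; the product's 3' end on the top strand is position 68.
The reverse primer anneals to the top strand over positions 58–68, i.e. to TGAACAACTCC.
Its sequence written 5'→3' is the reverse complement: GGAGTTGTTCA.

5'-GGAGTTGTTCA-3'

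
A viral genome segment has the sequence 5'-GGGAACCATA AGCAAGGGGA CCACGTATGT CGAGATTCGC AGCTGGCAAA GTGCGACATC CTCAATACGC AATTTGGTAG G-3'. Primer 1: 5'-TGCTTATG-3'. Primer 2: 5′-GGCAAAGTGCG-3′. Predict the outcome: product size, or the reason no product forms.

No product — the primers' 3' ends point away from each other.

Primer 1 (TGCTTATG) has reverse complement CATAAGCA, which matches the top strand at positions 7–14; primer 1 anneals to the top strand there with its 3' end pointing upstream toward position 7.
Primer 2 (GGCAAAGTGCG) matches the top strand directly at positions 45–55; it anneals to the bottom strand with its 3' end pointing downstream toward position 55.
The 3' ends diverge (primer 1 extends toward position 1, primer 2 toward position 81), so the primers never converge on a shared product.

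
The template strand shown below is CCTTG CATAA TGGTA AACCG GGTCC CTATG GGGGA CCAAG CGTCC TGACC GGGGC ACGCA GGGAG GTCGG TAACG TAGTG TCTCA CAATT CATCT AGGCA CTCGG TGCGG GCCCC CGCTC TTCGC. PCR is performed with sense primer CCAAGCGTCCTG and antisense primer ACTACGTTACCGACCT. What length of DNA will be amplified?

44 bp

The forward primer matches the template at positions 36–47.
Reverse complement of the reverse primer: AGGTCGGTAACGTAGT. This occurs on the top strand at positions 64–79.
Product length = (reverse-primer end) − (forward-primer start) + 1 = 79 − 36 + 1 = 44 bp.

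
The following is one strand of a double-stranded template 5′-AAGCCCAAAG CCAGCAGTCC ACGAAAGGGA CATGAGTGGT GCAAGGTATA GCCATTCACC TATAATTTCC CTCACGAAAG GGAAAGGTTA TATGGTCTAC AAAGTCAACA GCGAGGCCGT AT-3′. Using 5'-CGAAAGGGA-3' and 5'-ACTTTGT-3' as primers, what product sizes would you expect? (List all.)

The forward primer CGAAAGGGA matches the top strand at positions 22–30, 75–83.
The reverse primer's reverse complement is ACAAAGT, matching at positions 99–105.
Each forward site pairs with the reverse site to give a product ending at position 105: sizes 84, 31 bp.

84 bp, 31 bp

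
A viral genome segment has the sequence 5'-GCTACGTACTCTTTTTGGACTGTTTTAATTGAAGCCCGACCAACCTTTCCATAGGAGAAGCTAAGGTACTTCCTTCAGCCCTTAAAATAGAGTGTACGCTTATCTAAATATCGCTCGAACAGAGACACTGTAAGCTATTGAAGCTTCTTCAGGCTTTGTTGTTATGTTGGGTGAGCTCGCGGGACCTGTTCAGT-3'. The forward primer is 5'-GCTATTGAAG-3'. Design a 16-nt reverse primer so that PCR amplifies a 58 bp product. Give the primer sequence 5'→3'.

5'-GAACAGGTCCCGCGAG-3'

The forward primer binds at positions 134–143, so a 58 bp product ends at position 134 + 58 − 1 = 191.
The reverse primer anneals to the top strand over positions 176–191, i.e. to CTCGCGGGACCTGTTC.
Its sequence written 5'→3' is the reverse complement: GAACAGGTCCCGCGAG.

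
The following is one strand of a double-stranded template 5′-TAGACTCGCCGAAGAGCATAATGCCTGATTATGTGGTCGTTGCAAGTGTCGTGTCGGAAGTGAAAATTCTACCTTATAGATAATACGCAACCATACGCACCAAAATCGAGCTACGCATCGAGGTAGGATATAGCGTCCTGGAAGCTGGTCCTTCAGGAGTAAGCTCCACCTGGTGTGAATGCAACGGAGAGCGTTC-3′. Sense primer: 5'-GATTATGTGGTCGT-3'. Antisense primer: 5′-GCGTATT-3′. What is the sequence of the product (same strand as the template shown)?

Scanning the template, GATTATGTGGTCGT occurs at positions 27–40; this primer anneals to the bottom strand there with its 3' end pointing downstream.
The reverse primer's reverse complement is AATACGC, which matches the template at positions 82–88.
The product is the template from position 27 through 88 (62 bp).

5'-GATTATGTGGTCGTTGCAAGTGTCGTGTCGGAAGTGAAAATTCTACCTTATAGATAATACGC-3'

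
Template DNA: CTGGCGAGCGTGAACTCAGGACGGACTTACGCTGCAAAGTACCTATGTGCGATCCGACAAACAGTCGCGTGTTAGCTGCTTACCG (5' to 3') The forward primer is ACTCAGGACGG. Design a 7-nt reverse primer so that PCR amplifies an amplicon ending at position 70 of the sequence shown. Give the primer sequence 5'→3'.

5'-ACGCGAC-3'

The forward primer binds at positions 14–24; the product's 3' end on the top strand is position 70.
The reverse primer anneals to the top strand over positions 64–70, i.e. to GTCGCGT.
Its sequence written 5'→3' is the reverse complement: ACGCGAC.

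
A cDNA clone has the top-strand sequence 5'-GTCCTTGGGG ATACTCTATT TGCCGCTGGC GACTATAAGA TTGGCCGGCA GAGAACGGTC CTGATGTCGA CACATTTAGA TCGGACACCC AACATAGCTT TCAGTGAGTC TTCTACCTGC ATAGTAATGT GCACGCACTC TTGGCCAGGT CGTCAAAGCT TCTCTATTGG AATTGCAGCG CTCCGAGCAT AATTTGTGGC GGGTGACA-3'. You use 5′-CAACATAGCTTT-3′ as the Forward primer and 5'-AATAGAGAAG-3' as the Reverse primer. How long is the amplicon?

79 bp

The forward primer matches the template at positions 90–101.
The reverse primer's reverse complement is CTTCTCTATT, which matches the template at positions 159–168.
The product runs from position 90 to position 168, so its length is 168 − 90 + 1 = 79 bp.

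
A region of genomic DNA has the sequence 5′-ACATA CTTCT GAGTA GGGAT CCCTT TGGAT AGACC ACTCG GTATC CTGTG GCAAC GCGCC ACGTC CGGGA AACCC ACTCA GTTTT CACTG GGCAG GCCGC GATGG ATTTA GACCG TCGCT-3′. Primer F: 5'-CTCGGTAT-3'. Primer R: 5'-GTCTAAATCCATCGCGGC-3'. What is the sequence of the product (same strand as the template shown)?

Scanning the template, CTCGGTAT occurs at positions 37–44; this primer anneals to the bottom strand there with its 3' end pointing downstream.
Taking the reverse complement of GTCTAAATCCATCGCGGC gives GCCGCGATGGATTTAGAC, found at positions 96–113 on the template; the primer anneals here to the top strand with its 3' end pointing upstream.
The product is the template from position 37 through 113 (77 bp).

5'-CTCGGTATCCTGTGGCAACGCGCCACGTCCGGGAAACCCACTCAGTTTTCACTGGGCAGGCCGCGATGGATTTAGAC-3'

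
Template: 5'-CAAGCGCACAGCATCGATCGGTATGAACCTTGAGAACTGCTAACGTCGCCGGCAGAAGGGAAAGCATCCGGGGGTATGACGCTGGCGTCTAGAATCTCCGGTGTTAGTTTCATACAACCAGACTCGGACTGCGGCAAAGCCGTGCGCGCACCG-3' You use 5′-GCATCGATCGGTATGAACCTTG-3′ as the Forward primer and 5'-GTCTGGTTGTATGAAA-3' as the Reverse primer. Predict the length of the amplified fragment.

Scanning the template, GCATCGATCGGTATGAACCTTG occurs at positions 11–32; this primer anneals to the bottom strand there with its 3' end pointing downstream.
Taking the reverse complement of GTCTGGTTGTATGAAA gives TTTCATACAACCAGAC, found at positions 108–123 on the template; the primer anneals here to the top strand with its 3' end pointing upstream.
Amplicon spans positions 11–123: 113 bp.

113 bp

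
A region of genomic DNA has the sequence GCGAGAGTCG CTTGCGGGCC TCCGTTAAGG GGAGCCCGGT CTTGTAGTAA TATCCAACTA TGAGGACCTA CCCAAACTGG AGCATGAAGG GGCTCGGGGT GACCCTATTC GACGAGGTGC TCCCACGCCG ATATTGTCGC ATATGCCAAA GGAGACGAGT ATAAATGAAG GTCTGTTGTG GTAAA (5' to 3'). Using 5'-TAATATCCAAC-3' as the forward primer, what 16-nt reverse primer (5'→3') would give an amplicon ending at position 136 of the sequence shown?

The forward primer binds at positions 48–58; the product's 3' end on the top strand is position 136.
The reverse primer anneals to the top strand over positions 121–136, i.e. to TCCCACGCCGATATTG.
Its sequence written 5'→3' is the reverse complement: CAATATCGGCGTGGGA.

5'-CAATATCGGCGTGGGA-3'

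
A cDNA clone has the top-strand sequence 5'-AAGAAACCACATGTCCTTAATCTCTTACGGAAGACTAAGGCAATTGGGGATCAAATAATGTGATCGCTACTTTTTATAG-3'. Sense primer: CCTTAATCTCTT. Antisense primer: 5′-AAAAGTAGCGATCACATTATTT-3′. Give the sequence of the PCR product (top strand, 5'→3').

5'-CCTTAATCTCTTACGGAAGACTAAGGCAATTGGGGATCAAATAATGTGATCGCTACTTTT-3'

Forward primer CCTTAATCTCTT is found on the top strand at positions 15–26.
Taking the reverse complement of AAAAGTAGCGATCACATTATTT gives AAATAATGTGATCGCTACTTTT, found at positions 53–74 on the template; the primer anneals here to the top strand with its 3' end pointing upstream.
The product is the template from position 15 through 74 (60 bp).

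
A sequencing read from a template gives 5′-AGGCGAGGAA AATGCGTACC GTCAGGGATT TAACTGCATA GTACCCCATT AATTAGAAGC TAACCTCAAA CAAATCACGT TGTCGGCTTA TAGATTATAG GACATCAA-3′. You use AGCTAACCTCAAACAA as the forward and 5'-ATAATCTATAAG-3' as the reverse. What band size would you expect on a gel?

Scanning the template, AGCTAACCTCAAACAA occurs at positions 58–73; this primer anneals to the bottom strand there with its 3' end pointing downstream.
Taking the reverse complement of ATAATCTATAAG gives CTTATAGATTAT, found at positions 87–98 on the template; the primer anneals here to the top strand with its 3' end pointing upstream.
Product length = (reverse-primer end) − (forward-primer start) + 1 = 98 − 58 + 1 = 41 bp.

41 bp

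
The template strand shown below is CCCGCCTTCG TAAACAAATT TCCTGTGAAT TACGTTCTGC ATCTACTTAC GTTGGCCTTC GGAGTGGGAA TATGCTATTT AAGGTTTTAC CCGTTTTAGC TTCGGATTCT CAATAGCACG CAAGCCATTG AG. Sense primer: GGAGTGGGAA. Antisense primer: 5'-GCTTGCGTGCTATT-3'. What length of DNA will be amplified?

65 bp

The forward primer matches the template at positions 61–70.
Reverse complement of the reverse primer: AATAGCACGCAAGC. This occurs on the top strand at positions 112–125.
Amplicon spans positions 61–125: 65 bp.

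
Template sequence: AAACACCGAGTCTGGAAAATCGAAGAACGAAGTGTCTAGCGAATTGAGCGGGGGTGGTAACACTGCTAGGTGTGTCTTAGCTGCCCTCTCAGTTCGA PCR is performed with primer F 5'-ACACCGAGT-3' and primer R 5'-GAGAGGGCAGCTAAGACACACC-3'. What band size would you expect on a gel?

The forward primer matches the template at positions 3–11.
Taking the reverse complement of GAGAGGGCAGCTAAGACACACC gives GGTGTGTCTTAGCTGCCCTCTC, found at positions 69–90 on the template; the primer anneals here to the top strand with its 3' end pointing upstream.
The product runs from position 3 to position 90, so its length is 90 − 3 + 1 = 88 bp.

88 bp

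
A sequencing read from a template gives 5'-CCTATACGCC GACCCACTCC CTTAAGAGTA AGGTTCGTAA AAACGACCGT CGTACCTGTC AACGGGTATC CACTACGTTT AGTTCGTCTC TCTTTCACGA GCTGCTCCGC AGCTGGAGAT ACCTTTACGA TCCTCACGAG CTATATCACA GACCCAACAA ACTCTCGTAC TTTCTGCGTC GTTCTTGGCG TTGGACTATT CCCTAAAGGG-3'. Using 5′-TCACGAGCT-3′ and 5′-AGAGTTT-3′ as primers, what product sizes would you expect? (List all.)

71 bp, 32 bp

The forward primer TCACGAGCT matches the top strand at positions 95–103, 134–142.
The reverse primer's reverse complement is AAACTCT, matching at positions 159–165.
Each forward site pairs with the reverse site to give a product ending at position 165: sizes 71, 32 bp.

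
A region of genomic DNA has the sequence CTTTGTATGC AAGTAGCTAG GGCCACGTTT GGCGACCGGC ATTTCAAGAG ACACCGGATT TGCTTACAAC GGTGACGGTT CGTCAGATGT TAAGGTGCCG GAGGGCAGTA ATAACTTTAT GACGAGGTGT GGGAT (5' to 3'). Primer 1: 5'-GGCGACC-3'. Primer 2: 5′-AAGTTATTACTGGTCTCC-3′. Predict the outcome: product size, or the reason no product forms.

Primer 2 (AAGTTATTACTGGTCTCC) does not match the top strand, and its reverse complement GGAGACCAGTAATAACTT does not match either.
With no annealing site for primer 2, no amplification occurs.

No product — primer 2 has no binding site in the template.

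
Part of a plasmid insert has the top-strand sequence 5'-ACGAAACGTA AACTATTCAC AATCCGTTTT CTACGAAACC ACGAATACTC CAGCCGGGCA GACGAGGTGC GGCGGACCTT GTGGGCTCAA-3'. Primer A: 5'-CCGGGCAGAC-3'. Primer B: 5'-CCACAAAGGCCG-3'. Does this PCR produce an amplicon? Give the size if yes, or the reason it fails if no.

Primer B (CCACAAAGGCCG) does not match the top strand, and its reverse complement CGGCCTTTGTGG does not match either.
With no annealing site for primer B, no amplification occurs.

No product — primer B has no binding site in the template.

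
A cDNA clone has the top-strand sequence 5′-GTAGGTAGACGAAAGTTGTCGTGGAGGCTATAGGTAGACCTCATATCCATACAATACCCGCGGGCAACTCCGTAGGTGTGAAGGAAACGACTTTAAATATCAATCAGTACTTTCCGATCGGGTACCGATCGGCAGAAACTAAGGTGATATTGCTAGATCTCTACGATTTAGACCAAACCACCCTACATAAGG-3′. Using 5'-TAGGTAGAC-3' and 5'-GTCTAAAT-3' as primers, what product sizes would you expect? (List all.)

172 bp, 143 bp

The forward primer TAGGTAGAC matches the top strand at positions 2–10, 31–39.
The reverse primer's reverse complement is ATTTAGAC, matching at positions 166–173.
Each forward site pairs with the reverse site to give a product ending at position 173: sizes 172, 143 bp.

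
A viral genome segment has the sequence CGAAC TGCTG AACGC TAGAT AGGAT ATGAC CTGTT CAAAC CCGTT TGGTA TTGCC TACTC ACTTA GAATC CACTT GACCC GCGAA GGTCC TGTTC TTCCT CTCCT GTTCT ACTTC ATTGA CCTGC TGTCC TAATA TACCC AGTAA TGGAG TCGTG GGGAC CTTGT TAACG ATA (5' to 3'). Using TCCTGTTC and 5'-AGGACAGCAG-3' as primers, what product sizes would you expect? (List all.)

The forward primer TCCTGTTC matches the top strand at positions 88–95, 102–109.
The reverse primer's reverse complement is CTGCTGTCCT, matching at positions 122–131.
Each forward site pairs with the reverse site to give a product ending at position 131: sizes 44, 30 bp.

44 bp, 30 bp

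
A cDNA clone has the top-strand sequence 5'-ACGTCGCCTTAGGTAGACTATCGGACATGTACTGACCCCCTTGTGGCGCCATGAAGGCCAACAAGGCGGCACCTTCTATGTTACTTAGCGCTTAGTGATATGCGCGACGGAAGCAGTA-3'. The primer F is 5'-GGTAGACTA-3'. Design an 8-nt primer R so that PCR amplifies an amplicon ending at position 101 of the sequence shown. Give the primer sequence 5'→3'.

The forward primer binds at positions 12–20; the product's 3' end on the top strand is position 101.
The reverse primer anneals to the top strand over positions 94–101, i.e. to AGTGATAT.
Its sequence written 5'→3' is the reverse complement: ATATCACT.

5'-ATATCACT-3'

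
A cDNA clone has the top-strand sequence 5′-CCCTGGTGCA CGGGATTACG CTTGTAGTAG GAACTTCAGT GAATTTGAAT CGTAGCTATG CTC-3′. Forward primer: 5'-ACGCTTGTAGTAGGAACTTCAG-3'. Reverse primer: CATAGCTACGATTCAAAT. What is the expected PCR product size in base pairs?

Scanning the template, ACGCTTGTAGTAGGAACTTCAG occurs at positions 18–39; this primer anneals to the bottom strand there with its 3' end pointing downstream.
Reverse complement of the reverse primer: ATTTGAATCGTAGCTATG. This occurs on the top strand at positions 43–60.
Product length = (reverse-primer end) − (forward-primer start) + 1 = 60 − 18 + 1 = 43 bp.

43 bp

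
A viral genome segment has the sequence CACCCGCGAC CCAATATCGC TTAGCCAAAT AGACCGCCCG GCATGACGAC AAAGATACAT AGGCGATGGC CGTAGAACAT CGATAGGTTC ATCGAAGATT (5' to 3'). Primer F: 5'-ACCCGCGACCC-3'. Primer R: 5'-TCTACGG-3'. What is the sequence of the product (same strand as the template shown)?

5'-ACCCGCGACCCAATATCGCTTAGCCAAATAGACCGCCCGGCATGACGACAAAGATACATAGGCGATGGCCGTAGA-3'

Scanning the template, ACCCGCGACCC occurs at positions 2–12; this primer anneals to the bottom strand there with its 3' end pointing downstream.
Reverse complement of the reverse primer: CCGTAGA. This occurs on the top strand at positions 70–76.
The product is the template from position 2 through 76 (75 bp).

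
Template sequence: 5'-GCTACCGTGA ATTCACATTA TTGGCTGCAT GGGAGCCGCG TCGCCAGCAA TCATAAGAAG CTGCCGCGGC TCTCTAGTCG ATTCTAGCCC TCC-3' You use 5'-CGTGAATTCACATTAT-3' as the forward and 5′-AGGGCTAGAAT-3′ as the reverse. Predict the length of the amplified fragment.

86 bp

Scanning the template, CGTGAATTCACATTAT occurs at positions 6–21; this primer anneals to the bottom strand there with its 3' end pointing downstream.
Taking the reverse complement of AGGGCTAGAAT gives ATTCTAGCCCT, found at positions 81–91 on the template; the primer anneals here to the top strand with its 3' end pointing upstream.
Product length = (reverse-primer end) − (forward-primer start) + 1 = 91 − 6 + 1 = 86 bp.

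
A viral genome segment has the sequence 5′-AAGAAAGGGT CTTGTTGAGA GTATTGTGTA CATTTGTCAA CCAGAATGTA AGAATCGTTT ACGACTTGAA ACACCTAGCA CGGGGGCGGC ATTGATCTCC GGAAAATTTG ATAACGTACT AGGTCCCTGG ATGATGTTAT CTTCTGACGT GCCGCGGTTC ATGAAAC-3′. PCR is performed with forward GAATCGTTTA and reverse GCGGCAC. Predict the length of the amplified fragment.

The forward primer matches the template at positions 52–61.
The reverse primer's reverse complement is GTGCCGC, which matches the template at positions 149–155.
The product runs from position 52 to position 155, so its length is 155 − 52 + 1 = 104 bp.

104 bp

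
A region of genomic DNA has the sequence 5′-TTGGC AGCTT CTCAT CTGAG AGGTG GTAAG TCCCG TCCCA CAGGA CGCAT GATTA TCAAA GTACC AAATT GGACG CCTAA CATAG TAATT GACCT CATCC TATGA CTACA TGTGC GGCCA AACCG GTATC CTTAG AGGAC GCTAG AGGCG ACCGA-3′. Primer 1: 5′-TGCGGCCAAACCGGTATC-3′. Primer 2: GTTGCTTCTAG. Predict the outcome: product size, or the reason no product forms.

No product — primer 2 has no binding site in the template.

Primer 2 (GTTGCTTCTAG) does not match the top strand, and its reverse complement CTAGAAGCAAC does not match either.
With no annealing site for primer 2, no amplification occurs.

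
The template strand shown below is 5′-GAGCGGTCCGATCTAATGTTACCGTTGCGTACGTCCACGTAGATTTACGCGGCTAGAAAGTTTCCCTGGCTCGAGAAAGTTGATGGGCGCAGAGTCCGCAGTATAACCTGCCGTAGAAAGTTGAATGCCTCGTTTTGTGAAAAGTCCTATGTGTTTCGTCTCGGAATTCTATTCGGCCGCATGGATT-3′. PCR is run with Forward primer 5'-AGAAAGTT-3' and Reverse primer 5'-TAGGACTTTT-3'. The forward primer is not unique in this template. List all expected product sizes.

95 bp, 76 bp, 35 bp

The forward primer AGAAAGTT matches the top strand at positions 55–62, 74–81, 115–122.
The reverse primer's reverse complement is AAAAGTCCTA, matching at positions 140–149.
Each forward site pairs with the reverse site to give a product ending at position 149: sizes 95, 76, 35 bp.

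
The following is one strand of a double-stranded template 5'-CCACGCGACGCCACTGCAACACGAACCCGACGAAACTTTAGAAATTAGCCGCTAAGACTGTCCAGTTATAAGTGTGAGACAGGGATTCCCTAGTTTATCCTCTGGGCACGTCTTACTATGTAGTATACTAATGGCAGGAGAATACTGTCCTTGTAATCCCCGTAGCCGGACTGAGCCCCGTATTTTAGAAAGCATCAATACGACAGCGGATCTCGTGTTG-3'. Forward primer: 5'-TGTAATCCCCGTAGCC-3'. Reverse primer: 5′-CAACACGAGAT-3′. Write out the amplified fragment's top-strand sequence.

The forward primer matches the template at positions 152–167.
The reverse primer's reverse complement is ATCTCGTGTTG, which matches the template at positions 210–220.
The product is the template from position 152 through 220 (69 bp).

5'-TGTAATCCCCGTAGCCGGACTGAGCCCCGTATTTTAGAAAGCATCAATACGACAGCGGATCTCGTGTTG-3'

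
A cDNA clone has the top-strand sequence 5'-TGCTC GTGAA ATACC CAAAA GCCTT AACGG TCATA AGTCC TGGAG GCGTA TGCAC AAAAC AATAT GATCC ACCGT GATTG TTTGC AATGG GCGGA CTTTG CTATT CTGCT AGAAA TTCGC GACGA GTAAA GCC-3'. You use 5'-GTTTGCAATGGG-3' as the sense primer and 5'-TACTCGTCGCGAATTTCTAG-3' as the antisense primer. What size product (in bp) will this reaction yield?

Scanning the template, GTTTGCAATGGG occurs at positions 80–91; this primer anneals to the bottom strand there with its 3' end pointing downstream.
Taking the reverse complement of TACTCGTCGCGAATTTCTAG gives CTAGAAATTCGCGACGAGTA, found at positions 109–128 on the template; the primer anneals here to the top strand with its 3' end pointing upstream.
Product length = (reverse-primer end) − (forward-primer start) + 1 = 128 − 80 + 1 = 49 bp.

49 bp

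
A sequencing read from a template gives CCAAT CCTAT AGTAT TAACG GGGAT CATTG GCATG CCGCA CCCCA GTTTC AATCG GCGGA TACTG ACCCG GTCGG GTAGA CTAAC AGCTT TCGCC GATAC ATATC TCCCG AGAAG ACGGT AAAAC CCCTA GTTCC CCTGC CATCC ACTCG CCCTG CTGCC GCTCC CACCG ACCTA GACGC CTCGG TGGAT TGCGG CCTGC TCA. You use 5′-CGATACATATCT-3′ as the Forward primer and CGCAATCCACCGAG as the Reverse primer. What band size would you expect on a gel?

Forward primer CGATACATATCT is found on the top strand at positions 95–106.
Taking the reverse complement of CGCAATCCACCGAG gives CTCGGTGGATTGCG, found at positions 181–194 on the template; the primer anneals here to the top strand with its 3' end pointing upstream.
Amplicon spans positions 95–194: 100 bp.

100 bp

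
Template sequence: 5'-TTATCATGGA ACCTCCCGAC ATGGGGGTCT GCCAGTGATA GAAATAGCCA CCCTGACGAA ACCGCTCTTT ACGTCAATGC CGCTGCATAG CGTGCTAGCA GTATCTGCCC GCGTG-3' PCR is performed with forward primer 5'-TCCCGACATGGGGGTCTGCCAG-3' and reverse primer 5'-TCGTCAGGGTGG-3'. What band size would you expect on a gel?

The forward primer matches the template at positions 14–35.
Reverse complement of the reverse primer: CCACCCTGACGA. This occurs on the top strand at positions 48–59.
Amplicon spans positions 14–59: 46 bp.

46 bp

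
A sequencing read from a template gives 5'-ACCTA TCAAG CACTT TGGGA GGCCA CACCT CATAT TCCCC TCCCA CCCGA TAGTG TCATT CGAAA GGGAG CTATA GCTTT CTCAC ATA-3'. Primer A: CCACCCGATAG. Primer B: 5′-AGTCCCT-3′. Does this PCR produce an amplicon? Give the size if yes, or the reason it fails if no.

Primer B (AGTCCCT) does not match the top strand, and its reverse complement AGGGACT does not match either.
With no annealing site for primer B, no amplification occurs.

No product — primer B has no binding site in the template.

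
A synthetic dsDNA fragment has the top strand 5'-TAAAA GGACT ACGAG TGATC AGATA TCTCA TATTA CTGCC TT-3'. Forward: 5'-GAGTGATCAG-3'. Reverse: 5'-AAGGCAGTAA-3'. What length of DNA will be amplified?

Scanning the template, GAGTGATCAG occurs at positions 13–22; this primer anneals to the bottom strand there with its 3' end pointing downstream.
Reverse complement of the reverse primer: TTACTGCCTT. This occurs on the top strand at positions 33–42.
The product runs from position 13 to position 42, so its length is 42 − 13 + 1 = 30 bp.

30 bp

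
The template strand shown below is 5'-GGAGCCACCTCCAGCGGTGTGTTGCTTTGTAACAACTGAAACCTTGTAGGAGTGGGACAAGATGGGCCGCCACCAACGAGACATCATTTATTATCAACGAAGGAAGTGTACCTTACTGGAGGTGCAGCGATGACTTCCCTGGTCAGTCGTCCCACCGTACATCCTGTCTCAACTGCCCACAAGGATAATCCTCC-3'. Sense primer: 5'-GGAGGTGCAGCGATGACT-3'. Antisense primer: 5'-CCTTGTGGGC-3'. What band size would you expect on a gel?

Forward primer GGAGGTGCAGCGATGACT is found on the top strand at positions 118–135.
Taking the reverse complement of CCTTGTGGGC gives GCCCACAAGG, found at positions 175–184 on the template; the primer anneals here to the top strand with its 3' end pointing upstream.
Product length = (reverse-primer end) − (forward-primer start) + 1 = 184 − 118 + 1 = 67 bp.

67 bp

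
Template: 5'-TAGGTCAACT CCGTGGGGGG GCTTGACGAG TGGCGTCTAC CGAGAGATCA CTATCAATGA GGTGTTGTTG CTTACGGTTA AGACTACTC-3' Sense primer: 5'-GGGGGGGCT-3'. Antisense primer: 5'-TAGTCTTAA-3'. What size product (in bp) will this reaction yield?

72 bp

Forward primer GGGGGGGCT is found on the top strand at positions 15–23.
The reverse primer's reverse complement is TTAAGACTA, which matches the template at positions 78–86.
Amplicon spans positions 15–86: 72 bp.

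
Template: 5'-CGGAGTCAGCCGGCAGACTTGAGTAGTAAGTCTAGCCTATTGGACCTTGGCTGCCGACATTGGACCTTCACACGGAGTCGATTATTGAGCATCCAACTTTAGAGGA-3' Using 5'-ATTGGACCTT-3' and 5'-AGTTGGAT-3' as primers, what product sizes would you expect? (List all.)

The forward primer ATTGGACCTT matches the top strand at positions 39–48, 59–68.
The reverse primer's reverse complement is ATCCAACT, matching at positions 91–98.
Each forward site pairs with the reverse site to give a product ending at position 98: sizes 60, 40 bp.

60 bp, 40 bp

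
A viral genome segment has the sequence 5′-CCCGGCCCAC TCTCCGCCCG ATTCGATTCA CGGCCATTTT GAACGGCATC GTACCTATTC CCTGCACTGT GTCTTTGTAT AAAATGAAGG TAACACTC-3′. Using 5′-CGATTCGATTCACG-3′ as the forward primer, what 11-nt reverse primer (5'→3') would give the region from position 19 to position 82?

The product's 3' end on the top strand is position 82.
The reverse primer anneals to the top strand over positions 72–82, i.e. to TCTTTGTATAA.
Its sequence written 5'→3' is the reverse complement: TTATACAAAGA.

5'-TTATACAAAGA-3'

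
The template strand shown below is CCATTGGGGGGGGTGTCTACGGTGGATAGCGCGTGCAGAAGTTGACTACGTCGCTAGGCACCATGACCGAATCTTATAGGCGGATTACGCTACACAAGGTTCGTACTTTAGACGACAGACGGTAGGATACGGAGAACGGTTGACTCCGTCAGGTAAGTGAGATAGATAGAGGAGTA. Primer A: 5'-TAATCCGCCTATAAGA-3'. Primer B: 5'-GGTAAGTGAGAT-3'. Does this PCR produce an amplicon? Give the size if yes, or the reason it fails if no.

Primer A (TAATCCGCCTATAAGA) has reverse complement TCTTATAGGCGGATTA, which matches the top strand at positions 72–87; primer A anneals to the top strand there with its 3' end pointing upstream toward position 72.
Primer B (GGTAAGTGAGAT) matches the top strand directly at positions 152–163; it anneals to the bottom strand with its 3' end pointing downstream toward position 163.
The 3' ends diverge (primer A extends toward position 1, primer B toward position 176), so the primers never converge on a shared product.

No product — the primers' 3' ends point away from each other.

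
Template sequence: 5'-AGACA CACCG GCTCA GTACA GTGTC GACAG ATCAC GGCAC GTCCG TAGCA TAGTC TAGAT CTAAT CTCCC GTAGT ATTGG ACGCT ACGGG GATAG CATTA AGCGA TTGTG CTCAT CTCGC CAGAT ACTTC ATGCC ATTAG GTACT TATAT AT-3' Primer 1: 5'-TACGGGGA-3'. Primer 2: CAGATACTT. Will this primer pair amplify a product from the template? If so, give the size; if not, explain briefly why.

Primer 1 (TACGGGGA) matches the top strand at positions 85–92 (3' end points downstream).
Primer 2 (CAGATACTT) also matches the top strand directly, at positions 121–129 — its reverse complement AAGTATCTG is not present.
Both primers anneal to the bottom strand with 3' ends pointing the same way, so neither can prime synthesis back toward the other.

No product — both primers anneal to the same strand and extend in the same direction.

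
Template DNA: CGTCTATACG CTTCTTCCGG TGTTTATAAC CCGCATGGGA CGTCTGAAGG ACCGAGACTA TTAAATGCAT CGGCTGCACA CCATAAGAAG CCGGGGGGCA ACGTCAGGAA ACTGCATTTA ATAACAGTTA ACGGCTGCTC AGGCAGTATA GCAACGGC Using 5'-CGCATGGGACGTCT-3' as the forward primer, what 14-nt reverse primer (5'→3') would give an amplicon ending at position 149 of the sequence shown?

5'-ATACTGCCTGAGCA-3'

The forward primer binds at positions 32–45; the product's 3' end on the top strand is position 149.
The reverse primer anneals to the top strand over positions 136–149, i.e. to TGCTCAGGCAGTAT.
Its sequence written 5'→3' is the reverse complement: ATACTGCCTGAGCA.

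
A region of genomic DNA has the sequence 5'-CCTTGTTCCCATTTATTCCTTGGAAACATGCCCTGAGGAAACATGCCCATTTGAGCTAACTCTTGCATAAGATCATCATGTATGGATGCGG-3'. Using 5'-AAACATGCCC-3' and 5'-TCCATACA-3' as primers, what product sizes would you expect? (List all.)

The forward primer AAACATGCCC matches the top strand at positions 24–33, 39–48.
The reverse primer's reverse complement is TGTATGGA, matching at positions 79–86.
Each forward site pairs with the reverse site to give a product ending at position 86: sizes 63, 48 bp.

63 bp, 48 bp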